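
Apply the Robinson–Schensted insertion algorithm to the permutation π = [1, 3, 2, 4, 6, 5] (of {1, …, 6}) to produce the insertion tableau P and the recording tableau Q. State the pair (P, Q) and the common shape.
P = [1, 2, 4, 5] / [3, 6];  Q = [1, 2, 4, 5] / [3, 6];  common shape = (4, 2)

Row-insert the values π_1, π_2, … into P one at a time, bumping the leftmost entry strictly greater than the inserted value down to the next row. The recording tableau Q records, in position (i, j), the step at which that cell was added to P.
  Insert 1 (step 1): P = [1];  Q = [1]
  Insert 3 (step 2): P = [1, 3];  Q = [1, 2]
  Insert 2 (step 3): P = [1, 2] / [3];  Q = [1, 2] / [3]
  Insert 4 (step 4): P = [1, 2, 4] / [3];  Q = [1, 2, 4] / [3]
  Insert 6 (step 5): P = [1, 2, 4, 6] / [3];  Q = [1, 2, 4, 5] / [3]
  Insert 5 (step 6): P = [1, 2, 4, 5] / [3, 6];  Q = [1, 2, 4, 5] / [3, 6]
Final shape: (4, 2).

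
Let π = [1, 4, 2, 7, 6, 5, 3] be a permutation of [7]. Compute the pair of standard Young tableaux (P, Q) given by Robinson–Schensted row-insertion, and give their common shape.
P = [1, 2, 3] / [4, 5] / [6] / [7];  Q = [1, 2, 4] / [3, 5] / [6] / [7];  common shape = (3, 2, 1, 1)

Row-insert the values π_1, π_2, … into P one at a time, bumping the leftmost entry strictly greater than the inserted value down to the next row. The recording tableau Q records, in position (i, j), the step at which that cell was added to P.
  Insert 1 (step 1): P = [1];  Q = [1]
  Insert 4 (step 2): P = [1, 4];  Q = [1, 2]
  Insert 2 (step 3): P = [1, 2] / [4];  Q = [1, 2] / [3]
  Insert 7 (step 4): P = [1, 2, 7] / [4];  Q = [1, 2, 4] / [3]
  Insert 6 (step 5): P = [1, 2, 6] / [4, 7];  Q = [1, 2, 4] / [3, 5]
  Insert 5 (step 6): P = [1, 2, 5] / [4, 6] / [7];  Q = [1, 2, 4] / [3, 5] / [6]
  Insert 3 (step 7): P = [1, 2, 3] / [4, 5] / [6] / [7];  Q = [1, 2, 4] / [3, 5] / [6] / [7]
Final shape: (3, 2, 1, 1).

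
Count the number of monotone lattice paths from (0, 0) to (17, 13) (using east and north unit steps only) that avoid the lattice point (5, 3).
Number of paths = 83547674

Total paths from (0, 0) to (17, 13): C(30, 17) = 119759850. Paths through (5, 3): (paths (0, 0) → (5, 3)) × (paths (5, 3) → (17, 13)) = C(8, 5) · C(22, 12) = 56 · 646646 = 36212176. Avoidance count = 119759850 − 36212176 = 83547674.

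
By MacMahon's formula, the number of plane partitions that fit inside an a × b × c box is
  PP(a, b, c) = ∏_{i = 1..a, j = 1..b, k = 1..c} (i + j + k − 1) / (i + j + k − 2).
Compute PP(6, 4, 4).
PP(6, 4, 4) = 9343620

Evaluate the triple product over i = 1..6, j = 1..4, k = 1..4. The factors are (2/1) · (3/2) · (4/3) · (5/4) · (3/2) · (4/3) · (5/4) · (6/5) · … (96 factors total). The numerators and denominators telescope so the product is an integer; carrying out the multiplication exactly gives PP(6, 4, 4) = 9343620.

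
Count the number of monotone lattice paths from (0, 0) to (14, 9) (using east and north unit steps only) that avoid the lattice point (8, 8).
Number of paths = 727100

Total paths from (0, 0) to (14, 9): C(23, 14) = 817190. Paths through (8, 8): (paths (0, 0) → (8, 8)) × (paths (8, 8) → (14, 9)) = C(16, 8) · C(7, 6) = 12870 · 7 = 90090. Avoidance count = 817190 − 90090 = 727100.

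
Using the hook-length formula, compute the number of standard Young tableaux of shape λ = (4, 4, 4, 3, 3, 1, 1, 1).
# SYT of shape (4, 4, 4, 3, 3, 1, 1, 1) = 112869120

Hook-length formula: f^λ = n! / Π hook(c), product over all cells c of the Young diagram. For λ = (4, 4, 4, 3, 3, 1, 1, 1), n = 21 boxes. Hook lengths by row (left-to-right, top-to-bottom): [11, 7, 6, 3]; [10, 6, 5, 2]; [9, 5, 4, 1]; [7, 3, 2]; [6, 2, 1]; [3]; [2]; [1]. Product of hooks = 452656512000. So f^λ = 21! / 452656512000 = 51090942171709440000 / 452656512000 = 112869120.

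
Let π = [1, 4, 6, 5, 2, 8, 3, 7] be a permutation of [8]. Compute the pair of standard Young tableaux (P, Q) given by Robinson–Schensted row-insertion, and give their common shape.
P = [1, 2, 3, 7] / [4, 5, 8] / [6];  Q = [1, 2, 3, 6] / [4, 7, 8] / [5];  common shape = (4, 3, 1)

Row-insert the values π_1, π_2, … into P one at a time, bumping the leftmost entry strictly greater than the inserted value down to the next row. The recording tableau Q records, in position (i, j), the step at which that cell was added to P.
  Insert 1 (step 1): P = [1];  Q = [1]
  Insert 4 (step 2): P = [1, 4];  Q = [1, 2]
  Insert 6 (step 3): P = [1, 4, 6];  Q = [1, 2, 3]
  Insert 5 (step 4): P = [1, 4, 5] / [6];  Q = [1, 2, 3] / [4]
  Insert 2 (step 5): P = [1, 2, 5] / [4] / [6];  Q = [1, 2, 3] / [4] / [5]
  Insert 8 (step 6): P = [1, 2, 5, 8] / [4] / [6];  Q = [1, 2, 3, 6] / [4] / [5]
  Insert 3 (step 7): P = [1, 2, 3, 8] / [4, 5] / [6];  Q = [1, 2, 3, 6] / [4, 7] / [5]
  Insert 7 (step 8): P = [1, 2, 3, 7] / [4, 5, 8] / [6];  Q = [1, 2, 3, 6] / [4, 7, 8] / [5]
Final shape: (4, 3, 1).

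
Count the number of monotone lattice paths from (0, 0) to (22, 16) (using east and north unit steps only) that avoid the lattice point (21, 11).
Number of paths = 21465827550

Total paths from (0, 0) to (22, 16): C(38, 22) = 22239974430. Paths through (21, 11): (paths (0, 0) → (21, 11)) × (paths (21, 11) → (22, 16)) = C(32, 21) · C(6, 1) = 129024480 · 6 = 774146880. Avoidance count = 22239974430 − 774146880 = 21465827550.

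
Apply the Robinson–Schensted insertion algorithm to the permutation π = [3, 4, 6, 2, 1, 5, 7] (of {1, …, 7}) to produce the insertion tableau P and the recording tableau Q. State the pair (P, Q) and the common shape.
P = [1, 4, 5, 7] / [2, 6] / [3];  Q = [1, 2, 3, 7] / [4, 6] / [5];  common shape = (4, 2, 1)

Row-insert the values π_1, π_2, … into P one at a time, bumping the leftmost entry strictly greater than the inserted value down to the next row. The recording tableau Q records, in position (i, j), the step at which that cell was added to P.
  Insert 3 (step 1): P = [3];  Q = [1]
  Insert 4 (step 2): P = [3, 4];  Q = [1, 2]
  Insert 6 (step 3): P = [3, 4, 6];  Q = [1, 2, 3]
  Insert 2 (step 4): P = [2, 4, 6] / [3];  Q = [1, 2, 3] / [4]
  Insert 1 (step 5): P = [1, 4, 6] / [2] / [3];  Q = [1, 2, 3] / [4] / [5]
  Insert 5 (step 6): P = [1, 4, 5] / [2, 6] / [3];  Q = [1, 2, 3] / [4, 6] / [5]
  Insert 7 (step 7): P = [1, 4, 5, 7] / [2, 6] / [3];  Q = [1, 2, 3, 7] / [4, 6] / [5]
Final shape: (4, 2, 1).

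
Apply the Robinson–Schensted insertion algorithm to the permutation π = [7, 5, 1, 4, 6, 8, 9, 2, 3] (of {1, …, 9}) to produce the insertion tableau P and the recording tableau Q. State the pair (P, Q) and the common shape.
P = [1, 2, 3, 8, 9] / [4, 6] / [5] / [7];  Q = [1, 4, 5, 6, 7] / [2, 9] / [3] / [8];  common shape = (5, 2, 1, 1)

Row-insert the values π_1, π_2, … into P one at a time, bumping the leftmost entry strictly greater than the inserted value down to the next row. The recording tableau Q records, in position (i, j), the step at which that cell was added to P.
  Insert 7 (step 1): P = [7];  Q = [1]
  Insert 5 (step 2): P = [5] / [7];  Q = [1] / [2]
  Insert 1 (step 3): P = [1] / [5] / [7];  Q = [1] / [2] / [3]
  Insert 4 (step 4): P = [1, 4] / [5] / [7];  Q = [1, 4] / [2] / [3]
  Insert 6 (step 5): P = [1, 4, 6] / [5] / [7];  Q = [1, 4, 5] / [2] / [3]
  Insert 8 (step 6): P = [1, 4, 6, 8] / [5] / [7];  Q = [1, 4, 5, 6] / [2] / [3]
  Insert 9 (step 7): P = [1, 4, 6, 8, 9] / [5] / [7];  Q = [1, 4, 5, 6, 7] / [2] / [3]
  Insert 2 (step 8): P = [1, 2, 6, 8, 9] / [4] / [5] / [7];  Q = [1, 4, 5, 6, 7] / [2] / [3] / [8]
  Insert 3 (step 9): P = [1, 2, 3, 8, 9] / [4, 6] / [5] / [7];  Q = [1, 4, 5, 6, 7] / [2, 9] / [3] / [8]
Final shape: (5, 2, 1, 1).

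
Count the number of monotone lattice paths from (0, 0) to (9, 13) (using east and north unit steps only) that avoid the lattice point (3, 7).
Number of paths = 386540

Total paths from (0, 0) to (9, 13): C(22, 9) = 497420. Paths through (3, 7): (paths (0, 0) → (3, 7)) × (paths (3, 7) → (9, 13)) = C(10, 3) · C(12, 6) = 120 · 924 = 110880. Avoidance count = 497420 − 110880 = 386540.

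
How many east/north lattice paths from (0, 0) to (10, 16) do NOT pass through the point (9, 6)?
Number of paths = 5256680

Total paths from (0, 0) to (10, 16): C(26, 10) = 5311735. Paths through (9, 6): (paths (0, 0) → (9, 6)) × (paths (9, 6) → (10, 16)) = C(15, 9) · C(11, 1) = 5005 · 11 = 55055. Avoidance count = 5311735 − 55055 = 5256680.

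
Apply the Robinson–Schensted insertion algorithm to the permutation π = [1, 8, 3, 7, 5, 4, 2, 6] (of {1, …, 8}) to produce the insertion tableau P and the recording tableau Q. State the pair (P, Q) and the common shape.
P = [1, 2, 4, 6] / [3] / [5] / [7] / [8];  Q = [1, 2, 4, 8] / [3] / [5] / [6] / [7];  common shape = (4, 1, 1, 1, 1)

Row-insert the values π_1, π_2, … into P one at a time, bumping the leftmost entry strictly greater than the inserted value down to the next row. The recording tableau Q records, in position (i, j), the step at which that cell was added to P.
  Insert 1 (step 1): P = [1];  Q = [1]
  Insert 8 (step 2): P = [1, 8];  Q = [1, 2]
  Insert 3 (step 3): P = [1, 3] / [8];  Q = [1, 2] / [3]
  Insert 7 (step 4): P = [1, 3, 7] / [8];  Q = [1, 2, 4] / [3]
  Insert 5 (step 5): P = [1, 3, 5] / [7] / [8];  Q = [1, 2, 4] / [3] / [5]
  Insert 4 (step 6): P = [1, 3, 4] / [5] / [7] / [8];  Q = [1, 2, 4] / [3] / [5] / [6]
  Insert 2 (step 7): P = [1, 2, 4] / [3] / [5] / [7] / [8];  Q = [1, 2, 4] / [3] / [5] / [6] / [7]
  Insert 6 (step 8): P = [1, 2, 4, 6] / [3] / [5] / [7] / [8];  Q = [1, 2, 4, 8] / [3] / [5] / [6] / [7]
Final shape: (4, 1, 1, 1, 1).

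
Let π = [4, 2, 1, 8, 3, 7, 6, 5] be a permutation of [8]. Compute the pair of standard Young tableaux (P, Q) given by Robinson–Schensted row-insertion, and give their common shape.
P = [1, 3, 5] / [2, 6] / [4, 7] / [8];  Q = [1, 4, 6] / [2, 5] / [3, 7] / [8];  common shape = (3, 2, 2, 1)

Row-insert the values π_1, π_2, … into P one at a time, bumping the leftmost entry strictly greater than the inserted value down to the next row. The recording tableau Q records, in position (i, j), the step at which that cell was added to P.
  Insert 4 (step 1): P = [4];  Q = [1]
  Insert 2 (step 2): P = [2] / [4];  Q = [1] / [2]
  Insert 1 (step 3): P = [1] / [2] / [4];  Q = [1] / [2] / [3]
  Insert 8 (step 4): P = [1, 8] / [2] / [4];  Q = [1, 4] / [2] / [3]
  Insert 3 (step 5): P = [1, 3] / [2, 8] / [4];  Q = [1, 4] / [2, 5] / [3]
  Insert 7 (step 6): P = [1, 3, 7] / [2, 8] / [4];  Q = [1, 4, 6] / [2, 5] / [3]
  Insert 6 (step 7): P = [1, 3, 6] / [2, 7] / [4, 8];  Q = [1, 4, 6] / [2, 5] / [3, 7]
  Insert 5 (step 8): P = [1, 3, 5] / [2, 6] / [4, 7] / [8];  Q = [1, 4, 6] / [2, 5] / [3, 7] / [8]
Final shape: (3, 2, 2, 1).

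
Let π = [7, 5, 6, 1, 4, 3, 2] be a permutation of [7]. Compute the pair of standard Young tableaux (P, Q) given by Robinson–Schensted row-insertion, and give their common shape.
P = [1, 2] / [3, 6] / [4] / [5] / [7];  Q = [1, 3] / [2, 5] / [4] / [6] / [7];  common shape = (2, 2, 1, 1, 1)

Row-insert the values π_1, π_2, … into P one at a time, bumping the leftmost entry strictly greater than the inserted value down to the next row. The recording tableau Q records, in position (i, j), the step at which that cell was added to P.
  Insert 7 (step 1): P = [7];  Q = [1]
  Insert 5 (step 2): P = [5] / [7];  Q = [1] / [2]
  Insert 6 (step 3): P = [5, 6] / [7];  Q = [1, 3] / [2]
  Insert 1 (step 4): P = [1, 6] / [5] / [7];  Q = [1, 3] / [2] / [4]
  Insert 4 (step 5): P = [1, 4] / [5, 6] / [7];  Q = [1, 3] / [2, 5] / [4]
  Insert 3 (step 6): P = [1, 3] / [4, 6] / [5] / [7];  Q = [1, 3] / [2, 5] / [4] / [6]
  Insert 2 (step 7): P = [1, 2] / [3, 6] / [4] / [5] / [7];  Q = [1, 3] / [2, 5] / [4] / [6] / [7]
Final shape: (2, 2, 1, 1, 1).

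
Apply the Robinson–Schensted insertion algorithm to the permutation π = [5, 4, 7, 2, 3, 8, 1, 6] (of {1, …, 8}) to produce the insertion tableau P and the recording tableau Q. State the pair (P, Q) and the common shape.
P = [1, 3, 6] / [2, 7, 8] / [4] / [5];  Q = [1, 3, 6] / [2, 5, 8] / [4] / [7];  common shape = (3, 3, 1, 1)

Row-insert the values π_1, π_2, … into P one at a time, bumping the leftmost entry strictly greater than the inserted value down to the next row. The recording tableau Q records, in position (i, j), the step at which that cell was added to P.
  Insert 5 (step 1): P = [5];  Q = [1]
  Insert 4 (step 2): P = [4] / [5];  Q = [1] / [2]
  Insert 7 (step 3): P = [4, 7] / [5];  Q = [1, 3] / [2]
  Insert 2 (step 4): P = [2, 7] / [4] / [5];  Q = [1, 3] / [2] / [4]
  Insert 3 (step 5): P = [2, 3] / [4, 7] / [5];  Q = [1, 3] / [2, 5] / [4]
  Insert 8 (step 6): P = [2, 3, 8] / [4, 7] / [5];  Q = [1, 3, 6] / [2, 5] / [4]
  Insert 1 (step 7): P = [1, 3, 8] / [2, 7] / [4] / [5];  Q = [1, 3, 6] / [2, 5] / [4] / [7]
  Insert 6 (step 8): P = [1, 3, 6] / [2, 7, 8] / [4] / [5];  Q = [1, 3, 6] / [2, 5, 8] / [4] / [7]
Final shape: (3, 3, 1, 1).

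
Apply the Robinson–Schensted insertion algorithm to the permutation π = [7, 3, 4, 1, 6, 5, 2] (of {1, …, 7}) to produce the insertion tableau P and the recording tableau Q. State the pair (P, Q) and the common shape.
P = [1, 2, 5] / [3, 4] / [6] / [7];  Q = [1, 3, 5] / [2, 6] / [4] / [7];  common shape = (3, 2, 1, 1)

Row-insert the values π_1, π_2, … into P one at a time, bumping the leftmost entry strictly greater than the inserted value down to the next row. The recording tableau Q records, in position (i, j), the step at which that cell was added to P.
  Insert 7 (step 1): P = [7];  Q = [1]
  Insert 3 (step 2): P = [3] / [7];  Q = [1] / [2]
  Insert 4 (step 3): P = [3, 4] / [7];  Q = [1, 3] / [2]
  Insert 1 (step 4): P = [1, 4] / [3] / [7];  Q = [1, 3] / [2] / [4]
  Insert 6 (step 5): P = [1, 4, 6] / [3] / [7];  Q = [1, 3, 5] / [2] / [4]
  Insert 5 (step 6): P = [1, 4, 5] / [3, 6] / [7];  Q = [1, 3, 5] / [2, 6] / [4]
  Insert 2 (step 7): P = [1, 2, 5] / [3, 4] / [6] / [7];  Q = [1, 3, 5] / [2, 6] / [4] / [7]
Final shape: (3, 2, 1, 1).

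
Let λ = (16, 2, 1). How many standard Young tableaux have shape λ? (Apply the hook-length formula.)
# SYT of shape (16, 2, 1) = 1615

Hook-length formula: f^λ = n! / Π hook(c), product over all cells c of the Young diagram. For λ = (16, 2, 1), n = 19 boxes. Hook lengths by row (left-to-right, top-to-bottom): [18, 16, 14, 13, 12, 11, 10, 9, 8, 7, 6, 5, 4, 3, 2, 1]; [3, 1]; [1]. Product of hooks = 75322043596800. So f^λ = 19! / 75322043596800 = 121645100408832000 / 75322043596800 = 1615.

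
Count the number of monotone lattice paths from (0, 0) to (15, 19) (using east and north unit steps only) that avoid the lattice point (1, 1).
Number of paths = 913096320

Total paths from (0, 0) to (15, 19): C(34, 15) = 1855967520. Paths through (1, 1): (paths (0, 0) → (1, 1)) × (paths (1, 1) → (15, 19)) = C(2, 1) · C(32, 14) = 2 · 471435600 = 942871200. Avoidance count = 1855967520 − 942871200 = 913096320.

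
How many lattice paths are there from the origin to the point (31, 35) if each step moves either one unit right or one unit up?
Number of paths = 6406484391866534976

A monotone lattice path from (0, 0) to (31, 35) consists of 31 east steps and 35 north steps in some order, so it is determined by which 31 of the 66 steps are east. The count is C(66, 31) = 6406484391866534976.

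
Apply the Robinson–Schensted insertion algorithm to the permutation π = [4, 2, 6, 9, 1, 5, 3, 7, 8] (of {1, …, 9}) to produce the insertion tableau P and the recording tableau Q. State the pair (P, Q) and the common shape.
P = [1, 3, 7, 8] / [2, 5, 9] / [4, 6];  Q = [1, 3, 4, 9] / [2, 6, 8] / [5, 7];  common shape = (4, 3, 2)

Row-insert the values π_1, π_2, … into P one at a time, bumping the leftmost entry strictly greater than the inserted value down to the next row. The recording tableau Q records, in position (i, j), the step at which that cell was added to P.
  Insert 4 (step 1): P = [4];  Q = [1]
  Insert 2 (step 2): P = [2] / [4];  Q = [1] / [2]
  Insert 6 (step 3): P = [2, 6] / [4];  Q = [1, 3] / [2]
  Insert 9 (step 4): P = [2, 6, 9] / [4];  Q = [1, 3, 4] / [2]
  Insert 1 (step 5): P = [1, 6, 9] / [2] / [4];  Q = [1, 3, 4] / [2] / [5]
  Insert 5 (step 6): P = [1, 5, 9] / [2, 6] / [4];  Q = [1, 3, 4] / [2, 6] / [5]
  Insert 3 (step 7): P = [1, 3, 9] / [2, 5] / [4, 6];  Q = [1, 3, 4] / [2, 6] / [5, 7]
  Insert 7 (step 8): P = [1, 3, 7] / [2, 5, 9] / [4, 6];  Q = [1, 3, 4] / [2, 6, 8] / [5, 7]
  Insert 8 (step 9): P = [1, 3, 7, 8] / [2, 5, 9] / [4, 6];  Q = [1, 3, 4, 9] / [2, 6, 8] / [5, 7]
Final shape: (4, 3, 2).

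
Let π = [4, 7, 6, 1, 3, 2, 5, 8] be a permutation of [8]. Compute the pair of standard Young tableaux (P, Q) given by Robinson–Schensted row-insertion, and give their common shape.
P = [1, 2, 5, 8] / [3, 6] / [4] / [7];  Q = [1, 2, 7, 8] / [3, 5] / [4] / [6];  common shape = (4, 2, 1, 1)

Row-insert the values π_1, π_2, … into P one at a time, bumping the leftmost entry strictly greater than the inserted value down to the next row. The recording tableau Q records, in position (i, j), the step at which that cell was added to P.
  Insert 4 (step 1): P = [4];  Q = [1]
  Insert 7 (step 2): P = [4, 7];  Q = [1, 2]
  Insert 6 (step 3): P = [4, 6] / [7];  Q = [1, 2] / [3]
  Insert 1 (step 4): P = [1, 6] / [4] / [7];  Q = [1, 2] / [3] / [4]
  Insert 3 (step 5): P = [1, 3] / [4, 6] / [7];  Q = [1, 2] / [3, 5] / [4]
  Insert 2 (step 6): P = [1, 2] / [3, 6] / [4] / [7];  Q = [1, 2] / [3, 5] / [4] / [6]
  Insert 5 (step 7): P = [1, 2, 5] / [3, 6] / [4] / [7];  Q = [1, 2, 7] / [3, 5] / [4] / [6]
  Insert 8 (step 8): P = [1, 2, 5, 8] / [3, 6] / [4] / [7];  Q = [1, 2, 7, 8] / [3, 5] / [4] / [6]
Final shape: (4, 2, 1, 1).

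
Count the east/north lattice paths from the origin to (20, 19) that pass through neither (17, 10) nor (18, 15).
Number of paths = 52269172560

Inclusion–exclusion. Total paths: C(39, 20) = 68923264410. Through P₁: C(27, 17)·C(12, 3) = 1855982700. Through P₂: C(33, 18)·C(6, 2) = 15557374800. Since P₁ is strictly southwest of P₂, a monotone path through both must visit P₁ then P₂; paths through both = C(27, 17)·C(6, 1)·C(6, 2) = 759265650. Avoid both = 68923264410 − 1855982700 − 15557374800 + 759265650 = 52269172560.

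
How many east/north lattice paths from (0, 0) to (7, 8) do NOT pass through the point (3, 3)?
Number of paths = 3915

Total paths from (0, 0) to (7, 8): C(15, 7) = 6435. Paths through (3, 3): (paths (0, 0) → (3, 3)) × (paths (3, 3) → (7, 8)) = C(6, 3) · C(9, 4) = 20 · 126 = 2520. Avoidance count = 6435 − 2520 = 3915.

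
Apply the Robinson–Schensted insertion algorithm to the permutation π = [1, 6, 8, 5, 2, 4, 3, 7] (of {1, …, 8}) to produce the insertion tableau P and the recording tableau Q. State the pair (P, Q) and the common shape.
P = [1, 2, 3, 7] / [4, 8] / [5] / [6];  Q = [1, 2, 3, 8] / [4, 6] / [5] / [7];  common shape = (4, 2, 1, 1)

Row-insert the values π_1, π_2, … into P one at a time, bumping the leftmost entry strictly greater than the inserted value down to the next row. The recording tableau Q records, in position (i, j), the step at which that cell was added to P.
  Insert 1 (step 1): P = [1];  Q = [1]
  Insert 6 (step 2): P = [1, 6];  Q = [1, 2]
  Insert 8 (step 3): P = [1, 6, 8];  Q = [1, 2, 3]
  Insert 5 (step 4): P = [1, 5, 8] / [6];  Q = [1, 2, 3] / [4]
  Insert 2 (step 5): P = [1, 2, 8] / [5] / [6];  Q = [1, 2, 3] / [4] / [5]
  Insert 4 (step 6): P = [1, 2, 4] / [5, 8] / [6];  Q = [1, 2, 3] / [4, 6] / [5]
  Insert 3 (step 7): P = [1, 2, 3] / [4, 8] / [5] / [6];  Q = [1, 2, 3] / [4, 6] / [5] / [7]
  Insert 7 (step 8): P = [1, 2, 3, 7] / [4, 8] / [5] / [6];  Q = [1, 2, 3, 8] / [4, 6] / [5] / [7]
Final shape: (4, 2, 1, 1).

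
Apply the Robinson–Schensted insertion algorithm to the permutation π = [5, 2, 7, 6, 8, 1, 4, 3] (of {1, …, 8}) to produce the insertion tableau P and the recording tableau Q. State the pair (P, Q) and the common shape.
P = [1, 3, 8] / [2, 4] / [5, 6] / [7];  Q = [1, 3, 5] / [2, 4] / [6, 7] / [8];  common shape = (3, 2, 2, 1)

Row-insert the values π_1, π_2, … into P one at a time, bumping the leftmost entry strictly greater than the inserted value down to the next row. The recording tableau Q records, in position (i, j), the step at which that cell was added to P.
  Insert 5 (step 1): P = [5];  Q = [1]
  Insert 2 (step 2): P = [2] / [5];  Q = [1] / [2]
  Insert 7 (step 3): P = [2, 7] / [5];  Q = [1, 3] / [2]
  Insert 6 (step 4): P = [2, 6] / [5, 7];  Q = [1, 3] / [2, 4]
  Insert 8 (step 5): P = [2, 6, 8] / [5, 7];  Q = [1, 3, 5] / [2, 4]
  Insert 1 (step 6): P = [1, 6, 8] / [2, 7] / [5];  Q = [1, 3, 5] / [2, 4] / [6]
  Insert 4 (step 7): P = [1, 4, 8] / [2, 6] / [5, 7];  Q = [1, 3, 5] / [2, 4] / [6, 7]
  Insert 3 (step 8): P = [1, 3, 8] / [2, 4] / [5, 6] / [7];  Q = [1, 3, 5] / [2, 4] / [6, 7] / [8]
Final shape: (3, 2, 2, 1).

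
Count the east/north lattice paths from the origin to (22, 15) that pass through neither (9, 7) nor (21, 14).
Number of paths = 3549232800

Inclusion–exclusion. Total paths: C(37, 22) = 9364199760. Through P₁: C(16, 9)·C(21, 13) = 2327925600. Through P₂: C(35, 21)·C(2, 1) = 4639918800. Since P₁ is strictly southwest of P₂, a monotone path through both must visit P₁ then P₂; paths through both = C(16, 9)·C(19, 12)·C(2, 1) = 1152877440. Avoid both = 9364199760 − 2327925600 − 4639918800 + 1152877440 = 3549232800.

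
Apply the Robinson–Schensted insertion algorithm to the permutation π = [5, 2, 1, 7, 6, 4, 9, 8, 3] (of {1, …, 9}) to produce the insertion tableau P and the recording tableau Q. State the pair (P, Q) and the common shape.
P = [1, 3, 8] / [2, 4, 9] / [5, 6] / [7];  Q = [1, 4, 7] / [2, 5, 8] / [3, 6] / [9];  common shape = (3, 3, 2, 1)

Row-insert the values π_1, π_2, … into P one at a time, bumping the leftmost entry strictly greater than the inserted value down to the next row. The recording tableau Q records, in position (i, j), the step at which that cell was added to P.
  Insert 5 (step 1): P = [5];  Q = [1]
  Insert 2 (step 2): P = [2] / [5];  Q = [1] / [2]
  Insert 1 (step 3): P = [1] / [2] / [5];  Q = [1] / [2] / [3]
  Insert 7 (step 4): P = [1, 7] / [2] / [5];  Q = [1, 4] / [2] / [3]
  Insert 6 (step 5): P = [1, 6] / [2, 7] / [5];  Q = [1, 4] / [2, 5] / [3]
  Insert 4 (step 6): P = [1, 4] / [2, 6] / [5, 7];  Q = [1, 4] / [2, 5] / [3, 6]
  Insert 9 (step 7): P = [1, 4, 9] / [2, 6] / [5, 7];  Q = [1, 4, 7] / [2, 5] / [3, 6]
  Insert 8 (step 8): P = [1, 4, 8] / [2, 6, 9] / [5, 7];  Q = [1, 4, 7] / [2, 5, 8] / [3, 6]
  Insert 3 (step 9): P = [1, 3, 8] / [2, 4, 9] / [5, 6] / [7];  Q = [1, 4, 7] / [2, 5, 8] / [3, 6] / [9]
Final shape: (3, 3, 2, 1).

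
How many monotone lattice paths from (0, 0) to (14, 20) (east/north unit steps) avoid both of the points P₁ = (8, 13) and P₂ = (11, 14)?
Number of paths = 736737840

Inclusion–exclusion. Total paths: C(34, 14) = 1391975640. Through P₁: C(21, 8)·C(13, 6) = 349188840. Through P₂: C(25, 11)·C(9, 3) = 374421600. Since P₁ is strictly southwest of P₂, a monotone path through both must visit P₁ then P₂; paths through both = C(21, 8)·C(4, 3)·C(9, 3) = 68372640. Avoid both = 1391975640 − 349188840 − 374421600 + 68372640 = 736737840.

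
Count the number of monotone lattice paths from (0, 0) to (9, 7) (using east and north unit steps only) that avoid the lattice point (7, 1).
Number of paths = 11216

Total paths from (0, 0) to (9, 7): C(16, 9) = 11440. Paths through (7, 1): (paths (0, 0) → (7, 1)) × (paths (7, 1) → (9, 7)) = C(8, 7) · C(8, 2) = 8 · 28 = 224. Avoidance count = 11440 − 224 = 11216.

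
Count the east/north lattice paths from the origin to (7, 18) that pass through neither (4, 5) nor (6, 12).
Number of paths = 311944

Inclusion–exclusion. Total paths: C(25, 7) = 480700. Through P₁: C(9, 4)·C(16, 3) = 70560. Through P₂: C(18, 6)·C(7, 1) = 129948. Since P₁ is strictly southwest of P₂, a monotone path through both must visit P₁ then P₂; paths through both = C(9, 4)·C(9, 2)·C(7, 1) = 31752. Avoid both = 480700 − 70560 − 129948 + 31752 = 311944.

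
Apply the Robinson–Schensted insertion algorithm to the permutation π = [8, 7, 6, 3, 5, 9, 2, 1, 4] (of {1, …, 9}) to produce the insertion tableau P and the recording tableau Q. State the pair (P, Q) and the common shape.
P = [1, 4, 9] / [2, 5] / [3] / [6] / [7] / [8];  Q = [1, 5, 6] / [2, 9] / [3] / [4] / [7] / [8];  common shape = (3, 2, 1, 1, 1, 1)

Row-insert the values π_1, π_2, … into P one at a time, bumping the leftmost entry strictly greater than the inserted value down to the next row. The recording tableau Q records, in position (i, j), the step at which that cell was added to P.
  Insert 8 (step 1): P = [8];  Q = [1]
  Insert 7 (step 2): P = [7] / [8];  Q = [1] / [2]
  Insert 6 (step 3): P = [6] / [7] / [8];  Q = [1] / [2] / [3]
  Insert 3 (step 4): P = [3] / [6] / [7] / [8];  Q = [1] / [2] / [3] / [4]
  Insert 5 (step 5): P = [3, 5] / [6] / [7] / [8];  Q = [1, 5] / [2] / [3] / [4]
  Insert 9 (step 6): P = [3, 5, 9] / [6] / [7] / [8];  Q = [1, 5, 6] / [2] / [3] / [4]
  Insert 2 (step 7): P = [2, 5, 9] / [3] / [6] / [7] / [8];  Q = [1, 5, 6] / [2] / [3] / [4] / [7]
  Insert 1 (step 8): P = [1, 5, 9] / [2] / [3] / [6] / [7] / [8];  Q = [1, 5, 6] / [2] / [3] / [4] / [7] / [8]
  Insert 4 (step 9): P = [1, 4, 9] / [2, 5] / [3] / [6] / [7] / [8];  Q = [1, 5, 6] / [2, 9] / [3] / [4] / [7] / [8]
Final shape: (3, 2, 1, 1, 1, 1).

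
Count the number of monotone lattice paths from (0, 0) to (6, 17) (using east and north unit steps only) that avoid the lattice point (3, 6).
Number of paths = 70371

Total paths from (0, 0) to (6, 17): C(23, 6) = 100947. Paths through (3, 6): (paths (0, 0) → (3, 6)) × (paths (3, 6) → (6, 17)) = C(9, 3) · C(14, 3) = 84 · 364 = 30576. Avoidance count = 100947 − 30576 = 70371.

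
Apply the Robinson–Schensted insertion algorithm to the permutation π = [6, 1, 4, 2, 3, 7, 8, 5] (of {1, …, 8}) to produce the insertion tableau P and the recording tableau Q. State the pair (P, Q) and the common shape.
P = [1, 2, 3, 5, 8] / [4, 7] / [6];  Q = [1, 3, 5, 6, 7] / [2, 8] / [4];  common shape = (5, 2, 1)

Row-insert the values π_1, π_2, … into P one at a time, bumping the leftmost entry strictly greater than the inserted value down to the next row. The recording tableau Q records, in position (i, j), the step at which that cell was added to P.
  Insert 6 (step 1): P = [6];  Q = [1]
  Insert 1 (step 2): P = [1] / [6];  Q = [1] / [2]
  Insert 4 (step 3): P = [1, 4] / [6];  Q = [1, 3] / [2]
  Insert 2 (step 4): P = [1, 2] / [4] / [6];  Q = [1, 3] / [2] / [4]
  Insert 3 (step 5): P = [1, 2, 3] / [4] / [6];  Q = [1, 3, 5] / [2] / [4]
  Insert 7 (step 6): P = [1, 2, 3, 7] / [4] / [6];  Q = [1, 3, 5, 6] / [2] / [4]
  Insert 8 (step 7): P = [1, 2, 3, 7, 8] / [4] / [6];  Q = [1, 3, 5, 6, 7] / [2] / [4]
  Insert 5 (step 8): P = [1, 2, 3, 5, 8] / [4, 7] / [6];  Q = [1, 3, 5, 6, 7] / [2, 8] / [4]
Final shape: (5, 2, 1).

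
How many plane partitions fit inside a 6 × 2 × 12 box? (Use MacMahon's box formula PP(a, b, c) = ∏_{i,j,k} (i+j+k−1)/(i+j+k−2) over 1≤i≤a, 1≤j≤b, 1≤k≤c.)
PP(6, 2, 12) = 71954064

Evaluate the triple product over i = 1..6, j = 1..2, k = 1..12. The factors are (2/1) · (3/2) · (4/3) · (5/4) · (6/5) · (7/6) · (8/7) · (9/8) · … (144 factors total). The numerators and denominators telescope so the product is an integer; carrying out the multiplication exactly gives PP(6, 2, 12) = 71954064.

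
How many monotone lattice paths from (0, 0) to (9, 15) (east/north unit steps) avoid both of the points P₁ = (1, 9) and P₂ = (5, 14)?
Number of paths = 1225634

Inclusion–exclusion. Total paths: C(24, 9) = 1307504. Through P₁: C(10, 1)·C(14, 8) = 30030. Through P₂: C(19, 5)·C(5, 4) = 58140. Since P₁ is strictly southwest of P₂, a monotone path through both must visit P₁ then P₂; paths through both = C(10, 1)·C(9, 4)·C(5, 4) = 6300. Avoid both = 1307504 − 30030 − 58140 + 6300 = 1225634.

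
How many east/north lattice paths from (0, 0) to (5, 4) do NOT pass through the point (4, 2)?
Number of paths = 81

Total paths from (0, 0) to (5, 4): C(9, 5) = 126. Paths through (4, 2): (paths (0, 0) → (4, 2)) × (paths (4, 2) → (5, 4)) = C(6, 4) · C(3, 1) = 15 · 3 = 45. Avoidance count = 126 − 45 = 81.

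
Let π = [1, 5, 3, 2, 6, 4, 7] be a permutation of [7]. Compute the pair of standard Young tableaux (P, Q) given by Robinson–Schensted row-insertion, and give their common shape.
P = [1, 2, 4, 7] / [3, 6] / [5];  Q = [1, 2, 5, 7] / [3, 6] / [4];  common shape = (4, 2, 1)

Row-insert the values π_1, π_2, … into P one at a time, bumping the leftmost entry strictly greater than the inserted value down to the next row. The recording tableau Q records, in position (i, j), the step at which that cell was added to P.
  Insert 1 (step 1): P = [1];  Q = [1]
  Insert 5 (step 2): P = [1, 5];  Q = [1, 2]
  Insert 3 (step 3): P = [1, 3] / [5];  Q = [1, 2] / [3]
  Insert 2 (step 4): P = [1, 2] / [3] / [5];  Q = [1, 2] / [3] / [4]
  Insert 6 (step 5): P = [1, 2, 6] / [3] / [5];  Q = [1, 2, 5] / [3] / [4]
  Insert 4 (step 6): P = [1, 2, 4] / [3, 6] / [5];  Q = [1, 2, 5] / [3, 6] / [4]
  Insert 7 (step 7): P = [1, 2, 4, 7] / [3, 6] / [5];  Q = [1, 2, 5, 7] / [3, 6] / [4]
Final shape: (4, 2, 1).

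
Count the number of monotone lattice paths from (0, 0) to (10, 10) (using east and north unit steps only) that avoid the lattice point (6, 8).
Number of paths = 139711

Total paths from (0, 0) to (10, 10): C(20, 10) = 184756. Paths through (6, 8): (paths (0, 0) → (6, 8)) × (paths (6, 8) → (10, 10)) = C(14, 6) · C(6, 4) = 3003 · 15 = 45045. Avoidance count = 184756 − 45045 = 139711.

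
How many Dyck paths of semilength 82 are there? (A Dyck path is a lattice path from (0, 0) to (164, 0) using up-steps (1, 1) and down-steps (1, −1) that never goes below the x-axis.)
C_82 = 17526585015616776834735140517915655636396234280

These Dyck paths are counted by the Catalan number C_n = (1/(n + 1)) · C(2n, n). For n = 82: C_82 = (1/83) · C(164, 82) = 1454706556296192477283016662986999417820887445240/83 = 17526585015616776834735140517915655636396234280.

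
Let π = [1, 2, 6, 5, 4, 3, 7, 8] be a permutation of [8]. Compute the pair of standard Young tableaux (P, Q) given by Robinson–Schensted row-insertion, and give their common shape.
P = [1, 2, 3, 7, 8] / [4] / [5] / [6];  Q = [1, 2, 3, 7, 8] / [4] / [5] / [6];  common shape = (5, 1, 1, 1)

Row-insert the values π_1, π_2, … into P one at a time, bumping the leftmost entry strictly greater than the inserted value down to the next row. The recording tableau Q records, in position (i, j), the step at which that cell was added to P.
  Insert 1 (step 1): P = [1];  Q = [1]
  Insert 2 (step 2): P = [1, 2];  Q = [1, 2]
  Insert 6 (step 3): P = [1, 2, 6];  Q = [1, 2, 3]
  Insert 5 (step 4): P = [1, 2, 5] / [6];  Q = [1, 2, 3] / [4]
  Insert 4 (step 5): P = [1, 2, 4] / [5] / [6];  Q = [1, 2, 3] / [4] / [5]
  Insert 3 (step 6): P = [1, 2, 3] / [4] / [5] / [6];  Q = [1, 2, 3] / [4] / [5] / [6]
  Insert 7 (step 7): P = [1, 2, 3, 7] / [4] / [5] / [6];  Q = [1, 2, 3, 7] / [4] / [5] / [6]
  Insert 8 (step 8): P = [1, 2, 3, 7, 8] / [4] / [5] / [6];  Q = [1, 2, 3, 7, 8] / [4] / [5] / [6]
Final shape: (5, 1, 1, 1).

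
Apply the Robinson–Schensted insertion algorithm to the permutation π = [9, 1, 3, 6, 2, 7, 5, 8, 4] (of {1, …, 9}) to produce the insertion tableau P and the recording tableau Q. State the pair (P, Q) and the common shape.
P = [1, 2, 4, 7, 8] / [3, 5] / [6] / [9];  Q = [1, 3, 4, 6, 8] / [2, 7] / [5] / [9];  common shape = (5, 2, 1, 1)

Row-insert the values π_1, π_2, … into P one at a time, bumping the leftmost entry strictly greater than the inserted value down to the next row. The recording tableau Q records, in position (i, j), the step at which that cell was added to P.
  Insert 9 (step 1): P = [9];  Q = [1]
  Insert 1 (step 2): P = [1] / [9];  Q = [1] / [2]
  Insert 3 (step 3): P = [1, 3] / [9];  Q = [1, 3] / [2]
  Insert 6 (step 4): P = [1, 3, 6] / [9];  Q = [1, 3, 4] / [2]
  Insert 2 (step 5): P = [1, 2, 6] / [3] / [9];  Q = [1, 3, 4] / [2] / [5]
  Insert 7 (step 6): P = [1, 2, 6, 7] / [3] / [9];  Q = [1, 3, 4, 6] / [2] / [5]
  Insert 5 (step 7): P = [1, 2, 5, 7] / [3, 6] / [9];  Q = [1, 3, 4, 6] / [2, 7] / [5]
  Insert 8 (step 8): P = [1, 2, 5, 7, 8] / [3, 6] / [9];  Q = [1, 3, 4, 6, 8] / [2, 7] / [5]
  Insert 4 (step 9): P = [1, 2, 4, 7, 8] / [3, 5] / [6] / [9];  Q = [1, 3, 4, 6, 8] / [2, 7] / [5] / [9]
Final shape: (5, 2, 1, 1).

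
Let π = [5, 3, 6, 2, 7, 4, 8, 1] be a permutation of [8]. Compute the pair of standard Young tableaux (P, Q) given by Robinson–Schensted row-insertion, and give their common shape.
P = [1, 4, 7, 8] / [2, 6] / [3] / [5];  Q = [1, 3, 5, 7] / [2, 6] / [4] / [8];  common shape = (4, 2, 1, 1)

Row-insert the values π_1, π_2, … into P one at a time, bumping the leftmost entry strictly greater than the inserted value down to the next row. The recording tableau Q records, in position (i, j), the step at which that cell was added to P.
  Insert 5 (step 1): P = [5];  Q = [1]
  Insert 3 (step 2): P = [3] / [5];  Q = [1] / [2]
  Insert 6 (step 3): P = [3, 6] / [5];  Q = [1, 3] / [2]
  Insert 2 (step 4): P = [2, 6] / [3] / [5];  Q = [1, 3] / [2] / [4]
  Insert 7 (step 5): P = [2, 6, 7] / [3] / [5];  Q = [1, 3, 5] / [2] / [4]
  Insert 4 (step 6): P = [2, 4, 7] / [3, 6] / [5];  Q = [1, 3, 5] / [2, 6] / [4]
  Insert 8 (step 7): P = [2, 4, 7, 8] / [3, 6] / [5];  Q = [1, 3, 5, 7] / [2, 6] / [4]
  Insert 1 (step 8): P = [1, 4, 7, 8] / [2, 6] / [3] / [5];  Q = [1, 3, 5, 7] / [2, 6] / [4] / [8]
Final shape: (4, 2, 1, 1).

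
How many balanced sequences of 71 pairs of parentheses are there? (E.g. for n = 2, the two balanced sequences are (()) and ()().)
C_71 = 5175569924646105559418940193995065716350

These balanced parentheses are counted by the Catalan number C_n = (1/(n + 1)) · C(2n, n). For n = 71: C_71 = (1/72) · C(142, 71) = 372641034574519600278163693967644731577200/72 = 5175569924646105559418940193995065716350.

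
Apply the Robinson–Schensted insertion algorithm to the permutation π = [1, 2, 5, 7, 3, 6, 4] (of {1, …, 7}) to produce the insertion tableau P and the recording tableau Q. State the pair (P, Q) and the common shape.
P = [1, 2, 3, 4] / [5, 6] / [7];  Q = [1, 2, 3, 4] / [5, 6] / [7];  common shape = (4, 2, 1)

Row-insert the values π_1, π_2, … into P one at a time, bumping the leftmost entry strictly greater than the inserted value down to the next row. The recording tableau Q records, in position (i, j), the step at which that cell was added to P.
  Insert 1 (step 1): P = [1];  Q = [1]
  Insert 2 (step 2): P = [1, 2];  Q = [1, 2]
  Insert 5 (step 3): P = [1, 2, 5];  Q = [1, 2, 3]
  Insert 7 (step 4): P = [1, 2, 5, 7];  Q = [1, 2, 3, 4]
  Insert 3 (step 5): P = [1, 2, 3, 7] / [5];  Q = [1, 2, 3, 4] / [5]
  Insert 6 (step 6): P = [1, 2, 3, 6] / [5, 7];  Q = [1, 2, 3, 4] / [5, 6]
  Insert 4 (step 7): P = [1, 2, 3, 4] / [5, 6] / [7];  Q = [1, 2, 3, 4] / [5, 6] / [7]
Final shape: (4, 2, 1).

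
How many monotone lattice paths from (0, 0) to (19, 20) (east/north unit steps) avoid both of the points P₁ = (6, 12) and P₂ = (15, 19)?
Number of paths = 56927699250

Inclusion–exclusion. Total paths: C(39, 19) = 68923264410. Through P₁: C(18, 6)·C(21, 13) = 3777588360. Through P₂: C(34, 15)·C(5, 4) = 9279837600. Since P₁ is strictly southwest of P₂, a monotone path through both must visit P₁ then P₂; paths through both = C(18, 6)·C(16, 9)·C(5, 4) = 1061860800. Avoid both = 68923264410 − 3777588360 − 9279837600 + 1061860800 = 56927699250.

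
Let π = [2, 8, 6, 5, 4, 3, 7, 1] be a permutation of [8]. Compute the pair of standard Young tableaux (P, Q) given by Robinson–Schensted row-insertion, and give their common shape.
P = [1, 3, 7] / [2] / [4] / [5] / [6] / [8];  Q = [1, 2, 7] / [3] / [4] / [5] / [6] / [8];  common shape = (3, 1, 1, 1, 1, 1)

Row-insert the values π_1, π_2, … into P one at a time, bumping the leftmost entry strictly greater than the inserted value down to the next row. The recording tableau Q records, in position (i, j), the step at which that cell was added to P.
  Insert 2 (step 1): P = [2];  Q = [1]
  Insert 8 (step 2): P = [2, 8];  Q = [1, 2]
  Insert 6 (step 3): P = [2, 6] / [8];  Q = [1, 2] / [3]
  Insert 5 (step 4): P = [2, 5] / [6] / [8];  Q = [1, 2] / [3] / [4]
  Insert 4 (step 5): P = [2, 4] / [5] / [6] / [8];  Q = [1, 2] / [3] / [4] / [5]
  Insert 3 (step 6): P = [2, 3] / [4] / [5] / [6] / [8];  Q = [1, 2] / [3] / [4] / [5] / [6]
  Insert 7 (step 7): P = [2, 3, 7] / [4] / [5] / [6] / [8];  Q = [1, 2, 7] / [3] / [4] / [5] / [6]
  Insert 1 (step 8): P = [1, 3, 7] / [2] / [4] / [5] / [6] / [8];  Q = [1, 2, 7] / [3] / [4] / [5] / [6] / [8]
Final shape: (3, 1, 1, 1, 1, 1).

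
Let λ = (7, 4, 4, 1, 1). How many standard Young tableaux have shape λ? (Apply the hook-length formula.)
# SYT of shape (7, 4, 4, 1, 1) = 1326000

Hook-length formula: f^λ = n! / Π hook(c), product over all cells c of the Young diagram. For λ = (7, 4, 4, 1, 1), n = 17 boxes. Hook lengths by row (left-to-right, top-to-bottom): [11, 8, 7, 6, 3, 2, 1]; [7, 4, 3, 2]; [6, 3, 2, 1]; [2]; [1]. Product of hooks = 268240896. So f^λ = 17! / 268240896 = 355687428096000 / 268240896 = 1326000.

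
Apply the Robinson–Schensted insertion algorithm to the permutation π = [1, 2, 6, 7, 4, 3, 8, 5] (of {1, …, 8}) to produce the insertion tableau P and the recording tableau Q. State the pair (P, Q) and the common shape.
P = [1, 2, 3, 5, 8] / [4, 7] / [6];  Q = [1, 2, 3, 4, 7] / [5, 8] / [6];  common shape = (5, 2, 1)

Row-insert the values π_1, π_2, … into P one at a time, bumping the leftmost entry strictly greater than the inserted value down to the next row. The recording tableau Q records, in position (i, j), the step at which that cell was added to P.
  Insert 1 (step 1): P = [1];  Q = [1]
  Insert 2 (step 2): P = [1, 2];  Q = [1, 2]
  Insert 6 (step 3): P = [1, 2, 6];  Q = [1, 2, 3]
  Insert 7 (step 4): P = [1, 2, 6, 7];  Q = [1, 2, 3, 4]
  Insert 4 (step 5): P = [1, 2, 4, 7] / [6];  Q = [1, 2, 3, 4] / [5]
  Insert 3 (step 6): P = [1, 2, 3, 7] / [4] / [6];  Q = [1, 2, 3, 4] / [5] / [6]
  Insert 8 (step 7): P = [1, 2, 3, 7, 8] / [4] / [6];  Q = [1, 2, 3, 4, 7] / [5] / [6]
  Insert 5 (step 8): P = [1, 2, 3, 5, 8] / [4, 7] / [6];  Q = [1, 2, 3, 4, 7] / [5, 8] / [6]
Final shape: (5, 2, 1).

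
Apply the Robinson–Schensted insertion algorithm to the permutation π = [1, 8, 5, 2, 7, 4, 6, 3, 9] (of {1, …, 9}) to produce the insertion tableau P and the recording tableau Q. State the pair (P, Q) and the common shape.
P = [1, 2, 3, 6, 9] / [4, 7] / [5] / [8];  Q = [1, 2, 5, 7, 9] / [3, 6] / [4] / [8];  common shape = (5, 2, 1, 1)

Row-insert the values π_1, π_2, … into P one at a time, bumping the leftmost entry strictly greater than the inserted value down to the next row. The recording tableau Q records, in position (i, j), the step at which that cell was added to P.
  Insert 1 (step 1): P = [1];  Q = [1]
  Insert 8 (step 2): P = [1, 8];  Q = [1, 2]
  Insert 5 (step 3): P = [1, 5] / [8];  Q = [1, 2] / [3]
  Insert 2 (step 4): P = [1, 2] / [5] / [8];  Q = [1, 2] / [3] / [4]
  Insert 7 (step 5): P = [1, 2, 7] / [5] / [8];  Q = [1, 2, 5] / [3] / [4]
  Insert 4 (step 6): P = [1, 2, 4] / [5, 7] / [8];  Q = [1, 2, 5] / [3, 6] / [4]
  Insert 6 (step 7): P = [1, 2, 4, 6] / [5, 7] / [8];  Q = [1, 2, 5, 7] / [3, 6] / [4]
  Insert 3 (step 8): P = [1, 2, 3, 6] / [4, 7] / [5] / [8];  Q = [1, 2, 5, 7] / [3, 6] / [4] / [8]
  Insert 9 (step 9): P = [1, 2, 3, 6, 9] / [4, 7] / [5] / [8];  Q = [1, 2, 5, 7, 9] / [3, 6] / [4] / [8]
Final shape: (5, 2, 1, 1).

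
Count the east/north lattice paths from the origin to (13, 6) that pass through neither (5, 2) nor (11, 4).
Number of paths = 12075

Inclusion–exclusion. Total paths: C(19, 13) = 27132. Through P₁: C(7, 5)·C(12, 8) = 10395. Through P₂: C(15, 11)·C(4, 2) = 8190. Since P₁ is strictly southwest of P₂, a monotone path through both must visit P₁ then P₂; paths through both = C(7, 5)·C(8, 6)·C(4, 2) = 3528. Avoid both = 27132 − 10395 − 8190 + 3528 = 12075.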